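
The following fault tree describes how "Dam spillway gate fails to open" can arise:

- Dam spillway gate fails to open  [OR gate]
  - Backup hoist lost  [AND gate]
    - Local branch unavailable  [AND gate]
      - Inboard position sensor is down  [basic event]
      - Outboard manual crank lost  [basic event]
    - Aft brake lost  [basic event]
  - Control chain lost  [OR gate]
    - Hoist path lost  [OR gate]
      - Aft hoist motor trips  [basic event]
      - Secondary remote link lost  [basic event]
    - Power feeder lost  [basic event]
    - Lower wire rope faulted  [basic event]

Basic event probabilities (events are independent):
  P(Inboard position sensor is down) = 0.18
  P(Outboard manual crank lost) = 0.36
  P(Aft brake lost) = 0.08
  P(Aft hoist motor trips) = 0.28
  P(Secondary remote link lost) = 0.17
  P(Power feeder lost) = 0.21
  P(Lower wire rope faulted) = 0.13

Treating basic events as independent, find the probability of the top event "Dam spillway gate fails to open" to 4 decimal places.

0.5914

P(Local branch unavailable) [AND] = 0.18 × 0.36 = 0.064800
P(Backup hoist lost) [AND] = 0.064800 × 0.08 = 0.005184
P(Hoist path lost) [OR] = 1 − (1−0.28) × (1−0.17) = 0.402400
P(Control chain lost) [OR] = 1 − (1−0.402400) × (1−0.21) × (1−0.13) = 0.589270
P(Dam spillway gate fails to open) [OR] = 1 − (1−0.005184) × (1−0.589270) = 0.591399
Rounded to 4 decimal places: P(Dam spillway gate fails to open) ≈ 0.5914.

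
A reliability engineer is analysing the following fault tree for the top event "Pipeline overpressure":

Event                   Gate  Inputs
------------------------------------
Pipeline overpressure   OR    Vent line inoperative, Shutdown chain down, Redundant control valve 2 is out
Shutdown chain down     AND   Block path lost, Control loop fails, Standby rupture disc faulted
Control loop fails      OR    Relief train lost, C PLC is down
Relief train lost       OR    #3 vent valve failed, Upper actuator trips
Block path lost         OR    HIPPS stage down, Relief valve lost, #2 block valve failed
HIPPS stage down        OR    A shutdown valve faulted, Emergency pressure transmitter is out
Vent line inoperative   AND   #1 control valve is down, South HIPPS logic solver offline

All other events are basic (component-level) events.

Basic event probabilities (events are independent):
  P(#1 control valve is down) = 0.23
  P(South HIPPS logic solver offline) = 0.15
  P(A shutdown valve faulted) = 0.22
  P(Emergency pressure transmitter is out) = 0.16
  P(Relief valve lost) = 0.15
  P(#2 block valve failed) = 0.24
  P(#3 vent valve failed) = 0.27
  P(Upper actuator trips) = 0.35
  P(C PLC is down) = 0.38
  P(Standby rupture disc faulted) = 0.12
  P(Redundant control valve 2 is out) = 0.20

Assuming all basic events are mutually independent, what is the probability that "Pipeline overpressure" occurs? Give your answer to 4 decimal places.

0.2653

P(Vent line inoperative) [AND] = 0.23 × 0.15 = 0.034500
P(HIPPS stage down) [OR] = 1 − (1−0.22) × (1−0.16) = 0.344800
P(Block path lost) [OR] = 1 − (1−0.344800) × (1−0.15) × (1−0.24) = 0.576741
P(Relief train lost) [OR] = 1 − (1−0.27) × (1−0.35) = 0.525500
P(Control loop fails) [OR] = 1 − (1−0.525500) × (1−0.38) = 0.705810
P(Shutdown chain down) [AND] = 0.576741 × 0.705810 × 0.12 = 0.048848
P(Pipeline overpressure) [OR] = 1 − (1−0.034500) × (1−0.048848) × (1−0.20) = 0.265330
Rounded to 4 decimal places: P(Pipeline overpressure) ≈ 0.2653.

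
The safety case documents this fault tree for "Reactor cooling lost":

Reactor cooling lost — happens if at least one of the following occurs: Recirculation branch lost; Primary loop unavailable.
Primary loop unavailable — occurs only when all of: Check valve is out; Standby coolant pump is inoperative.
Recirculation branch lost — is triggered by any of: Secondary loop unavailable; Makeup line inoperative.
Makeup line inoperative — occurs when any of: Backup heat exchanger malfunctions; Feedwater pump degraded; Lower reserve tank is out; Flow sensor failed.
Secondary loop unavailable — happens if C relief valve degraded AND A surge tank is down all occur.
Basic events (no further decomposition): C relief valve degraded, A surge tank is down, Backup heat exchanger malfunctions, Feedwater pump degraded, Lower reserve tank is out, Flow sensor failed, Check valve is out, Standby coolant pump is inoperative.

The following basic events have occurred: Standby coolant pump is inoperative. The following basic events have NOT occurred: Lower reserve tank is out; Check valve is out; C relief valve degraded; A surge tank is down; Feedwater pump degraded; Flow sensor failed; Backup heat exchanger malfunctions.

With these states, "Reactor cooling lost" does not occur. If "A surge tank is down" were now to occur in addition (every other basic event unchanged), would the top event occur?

Counterfactual: set "A surge tank is down" to occurred.
Secondary loop unavailable [AND]: C relief valve degraded=not, A surge tank is down=occurs → not all inputs occur → does not occur.
Makeup line inoperative [OR]: Backup heat exchanger malfunctions=not, Feedwater pump degraded=not, Lower reserve tank is out=not, Flow sensor failed=not → no input occurs → does not occur.
Recirculation branch lost [OR]: Secondary loop unavailable=not, Makeup line inoperative=not → no input occurs → does not occur.
Primary loop unavailable [AND]: Check valve is out=not, Standby coolant pump is inoperative=occurs → not all inputs occur → does not occur.
Reactor cooling lost [OR]: Recirculation branch lost=not, Primary loop unavailable=not → no input occurs → does not occur.

No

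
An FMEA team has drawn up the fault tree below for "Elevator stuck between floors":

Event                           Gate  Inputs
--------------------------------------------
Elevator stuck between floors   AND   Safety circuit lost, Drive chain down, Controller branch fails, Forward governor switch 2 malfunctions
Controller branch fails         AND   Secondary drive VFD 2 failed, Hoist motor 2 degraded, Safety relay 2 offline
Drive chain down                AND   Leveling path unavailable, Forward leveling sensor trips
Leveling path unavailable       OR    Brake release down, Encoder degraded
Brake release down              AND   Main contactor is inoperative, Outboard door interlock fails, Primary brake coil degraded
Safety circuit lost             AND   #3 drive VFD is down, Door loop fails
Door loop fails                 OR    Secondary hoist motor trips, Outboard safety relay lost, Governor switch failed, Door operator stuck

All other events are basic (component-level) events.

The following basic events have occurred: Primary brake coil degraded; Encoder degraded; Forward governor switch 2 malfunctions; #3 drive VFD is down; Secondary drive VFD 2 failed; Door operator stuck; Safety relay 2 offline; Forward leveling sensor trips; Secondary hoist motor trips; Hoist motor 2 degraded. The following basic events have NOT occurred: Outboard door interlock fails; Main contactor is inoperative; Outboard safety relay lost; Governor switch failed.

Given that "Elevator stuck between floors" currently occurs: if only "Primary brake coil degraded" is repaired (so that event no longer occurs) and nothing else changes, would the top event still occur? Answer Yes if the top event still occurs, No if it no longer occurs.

Counterfactual: set "Primary brake coil degraded" to not occurred.
Door loop fails [OR]: Secondary hoist motor trips=occurs, Outboard safety relay lost=not, Governor switch failed=not, Door operator stuck=occurs → at least one input occurs → occurs.
Safety circuit lost [AND]: #3 drive VFD is down=occurs, Door loop fails=occurs → all inputs occur → occurs.
Brake release down [AND]: Main contactor is inoperative=not, Outboard door interlock fails=not, Primary brake coil degraded=not → not all inputs occur → does not occur.
Leveling path unavailable [OR]: Brake release down=not, Encoder degraded=occurs → at least one input occurs → occurs.
Drive chain down [AND]: Leveling path unavailable=occurs, Forward leveling sensor trips=occurs → all inputs occur → occurs.
Controller branch fails [AND]: Secondary drive VFD 2 failed=occurs, Hoist motor 2 degraded=occurs, Safety relay 2 offline=occurs → all inputs occur → occurs.
Elevator stuck between floors [AND]: Safety circuit lost=occurs, Drive chain down=occurs, Controller branch fails=occurs, Forward governor switch 2 malfunctions=occurs → all inputs occur → occurs.

Yes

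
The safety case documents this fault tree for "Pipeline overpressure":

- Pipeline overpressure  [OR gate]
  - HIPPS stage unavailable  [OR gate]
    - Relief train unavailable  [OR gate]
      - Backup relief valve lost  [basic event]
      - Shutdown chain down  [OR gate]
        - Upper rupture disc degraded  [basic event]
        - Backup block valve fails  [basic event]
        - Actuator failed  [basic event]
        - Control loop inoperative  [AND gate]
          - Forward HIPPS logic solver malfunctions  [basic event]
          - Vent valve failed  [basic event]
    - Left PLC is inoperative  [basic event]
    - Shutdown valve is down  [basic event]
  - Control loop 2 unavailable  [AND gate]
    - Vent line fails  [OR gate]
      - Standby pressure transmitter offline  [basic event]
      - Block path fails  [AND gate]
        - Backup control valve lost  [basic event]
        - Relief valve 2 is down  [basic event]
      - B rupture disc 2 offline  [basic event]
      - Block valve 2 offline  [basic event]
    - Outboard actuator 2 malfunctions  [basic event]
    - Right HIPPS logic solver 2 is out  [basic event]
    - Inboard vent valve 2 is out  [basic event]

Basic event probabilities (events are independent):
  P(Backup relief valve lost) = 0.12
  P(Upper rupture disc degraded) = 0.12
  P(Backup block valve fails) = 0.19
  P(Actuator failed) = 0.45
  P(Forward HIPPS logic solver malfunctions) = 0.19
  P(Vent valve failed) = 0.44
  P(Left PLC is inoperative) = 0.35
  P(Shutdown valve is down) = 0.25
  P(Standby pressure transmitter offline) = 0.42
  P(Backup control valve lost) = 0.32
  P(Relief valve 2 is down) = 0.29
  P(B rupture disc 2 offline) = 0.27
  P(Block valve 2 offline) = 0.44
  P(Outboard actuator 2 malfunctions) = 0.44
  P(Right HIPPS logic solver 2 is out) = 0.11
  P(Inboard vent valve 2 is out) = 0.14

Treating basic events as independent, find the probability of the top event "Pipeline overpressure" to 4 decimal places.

P(Control loop inoperative) [AND] = 0.19 × 0.44 = 0.083600
P(Shutdown chain down) [OR] = 1 − (1−0.12) × (1−0.19) × (1−0.45) × (1−0.083600) = 0.640735
P(Relief train unavailable) [OR] = 1 − (1−0.12) × (1−0.640735) = 0.683847
P(HIPPS stage unavailable) [OR] = 1 − (1−0.683847) × (1−0.35) × (1−0.25) = 0.845875
P(Block path fails) [AND] = 0.32 × 0.29 = 0.092800
P(Vent line fails) [OR] = 1 − (1−0.42) × (1−0.092800) × (1−0.27) × (1−0.44) = 0.784899
P(Control loop 2 unavailable) [AND] = 0.784899 × 0.44 × 0.11 × 0.14 = 0.005318
P(Pipeline overpressure) [OR] = 1 − (1−0.845875) × (1−0.005318) = 0.846695
Rounded to 4 decimal places: P(Pipeline overpressure) ≈ 0.8467.

0.8467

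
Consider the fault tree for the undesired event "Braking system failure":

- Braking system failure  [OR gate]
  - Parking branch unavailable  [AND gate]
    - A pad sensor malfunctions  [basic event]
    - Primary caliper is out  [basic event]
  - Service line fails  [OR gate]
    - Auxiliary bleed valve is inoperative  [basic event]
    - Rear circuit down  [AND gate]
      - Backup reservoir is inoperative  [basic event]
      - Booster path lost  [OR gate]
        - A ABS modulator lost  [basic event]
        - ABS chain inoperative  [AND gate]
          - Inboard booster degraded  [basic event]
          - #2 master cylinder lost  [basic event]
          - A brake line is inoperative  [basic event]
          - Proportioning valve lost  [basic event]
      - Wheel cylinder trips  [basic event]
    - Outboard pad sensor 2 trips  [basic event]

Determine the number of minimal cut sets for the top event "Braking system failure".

5

Parking branch unavailable [AND]: one cut set from each child combined → 1 × 1 = 1 cut set(s).
ABS chain inoperative [AND]: one cut set from each child combined → 1 × 1 × 1 × 1 = 1 cut set(s).
Booster path lost [OR]: union of children's cut sets → 2 cut set(s).
Rear circuit down [AND]: one cut set from each child combined → 1 × 2 × 1 = 2 cut set(s).
Service line fails [OR]: union of children's cut sets → 4 cut set(s).
Braking system failure [OR]: union of children's cut sets → 5 cut set(s).
Minimal cut sets: {A pad sensor malfunctions, Primary caliper is out}; {Auxiliary bleed valve is inoperative}; {A ABS modulator lost, Backup reservoir is inoperative, Wheel cylinder trips}; {#2 master cylinder lost, A brake line is inoperative, Backup reservoir is inoperative, Inboard booster degraded, Proportioning valve lost, Wheel cylinder trips}; {Outboard pad sensor 2 trips}.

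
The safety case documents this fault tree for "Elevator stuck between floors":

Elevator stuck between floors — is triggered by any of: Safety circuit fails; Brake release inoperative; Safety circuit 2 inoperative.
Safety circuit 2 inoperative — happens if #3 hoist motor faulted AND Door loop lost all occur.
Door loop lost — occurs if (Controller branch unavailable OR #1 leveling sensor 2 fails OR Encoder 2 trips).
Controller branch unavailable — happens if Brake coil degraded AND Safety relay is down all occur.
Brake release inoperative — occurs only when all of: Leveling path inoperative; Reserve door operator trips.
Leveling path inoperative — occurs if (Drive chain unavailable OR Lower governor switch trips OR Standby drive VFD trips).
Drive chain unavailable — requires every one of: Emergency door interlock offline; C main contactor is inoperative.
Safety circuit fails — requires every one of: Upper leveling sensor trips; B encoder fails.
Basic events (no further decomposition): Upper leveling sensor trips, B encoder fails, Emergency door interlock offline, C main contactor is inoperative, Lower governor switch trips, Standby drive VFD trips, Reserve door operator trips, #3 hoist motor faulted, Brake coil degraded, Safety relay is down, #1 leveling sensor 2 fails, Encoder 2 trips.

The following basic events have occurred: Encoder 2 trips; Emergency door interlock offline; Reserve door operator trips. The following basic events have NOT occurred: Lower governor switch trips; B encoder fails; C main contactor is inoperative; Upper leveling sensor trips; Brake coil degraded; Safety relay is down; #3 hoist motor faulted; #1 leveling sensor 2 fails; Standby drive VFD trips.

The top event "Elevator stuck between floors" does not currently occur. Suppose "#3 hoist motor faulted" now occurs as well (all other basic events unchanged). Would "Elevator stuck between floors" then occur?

Yes

Counterfactual: set "#3 hoist motor faulted" to occurred.
Safety circuit fails [AND]: Upper leveling sensor trips=not, B encoder fails=not → not all inputs occur → does not occur.
Drive chain unavailable [AND]: Emergency door interlock offline=occurs, C main contactor is inoperative=not → not all inputs occur → does not occur.
Leveling path inoperative [OR]: Drive chain unavailable=not, Lower governor switch trips=not, Standby drive VFD trips=not → no input occurs → does not occur.
Brake release inoperative [AND]: Leveling path inoperative=not, Reserve door operator trips=occurs → not all inputs occur → does not occur.
Controller branch unavailable [AND]: Brake coil degraded=not, Safety relay is down=not → not all inputs occur → does not occur.
Door loop lost [OR]: Controller branch unavailable=not, #1 leveling sensor 2 fails=not, Encoder 2 trips=occurs → at least one input occurs → occurs.
Safety circuit 2 inoperative [AND]: #3 hoist motor faulted=occurs, Door loop lost=occurs → all inputs occur → occurs.
Elevator stuck between floors [OR]: Safety circuit fails=not, Brake release inoperative=not, Safety circuit 2 inoperative=occurs → at least one input occurs → occurs.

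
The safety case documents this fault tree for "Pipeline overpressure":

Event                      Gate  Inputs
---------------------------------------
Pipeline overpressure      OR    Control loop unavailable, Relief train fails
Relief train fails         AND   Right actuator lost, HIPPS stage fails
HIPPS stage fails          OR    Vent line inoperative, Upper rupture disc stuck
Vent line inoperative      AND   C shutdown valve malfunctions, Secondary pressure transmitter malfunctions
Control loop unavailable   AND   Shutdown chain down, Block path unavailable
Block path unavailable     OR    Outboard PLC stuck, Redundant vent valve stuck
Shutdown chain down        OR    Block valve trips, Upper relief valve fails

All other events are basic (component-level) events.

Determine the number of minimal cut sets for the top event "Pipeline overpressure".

Shutdown chain down [OR]: union of children's cut sets → 2 cut set(s).
Block path unavailable [OR]: union of children's cut sets → 2 cut set(s).
Control loop unavailable [AND]: one cut set from each child combined → 2 × 2 = 4 cut set(s).
Vent line inoperative [AND]: one cut set from each child combined → 1 × 1 = 1 cut set(s).
HIPPS stage fails [OR]: union of children's cut sets → 2 cut set(s).
Relief train fails [AND]: one cut set from each child combined → 1 × 2 = 2 cut set(s).
Pipeline overpressure [OR]: union of children's cut sets → 6 cut set(s).
Minimal cut sets: {Block valve trips, Outboard PLC stuck}; {Block valve trips, Redundant vent valve stuck}; {Outboard PLC stuck, Upper relief valve fails}; {Redundant vent valve stuck, Upper relief valve fails}; {C shutdown valve malfunctions, Right actuator lost, Secondary pressure transmitter malfunctions}; {Right actuator lost, Upper rupture disc stuck}.

6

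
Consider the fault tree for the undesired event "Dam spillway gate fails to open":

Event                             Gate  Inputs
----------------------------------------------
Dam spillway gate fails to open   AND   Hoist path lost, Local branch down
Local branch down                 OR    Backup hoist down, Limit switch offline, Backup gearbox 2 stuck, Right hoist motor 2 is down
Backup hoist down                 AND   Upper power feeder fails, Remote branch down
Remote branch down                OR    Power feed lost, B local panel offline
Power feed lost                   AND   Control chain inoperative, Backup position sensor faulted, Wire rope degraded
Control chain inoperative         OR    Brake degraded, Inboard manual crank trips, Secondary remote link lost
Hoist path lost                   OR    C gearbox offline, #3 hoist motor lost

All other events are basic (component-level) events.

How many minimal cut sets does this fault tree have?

Hoist path lost [OR]: union of children's cut sets → 2 cut set(s).
Control chain inoperative [OR]: union of children's cut sets → 3 cut set(s).
Power feed lost [AND]: one cut set from each child combined → 3 × 1 × 1 = 3 cut set(s).
Remote branch down [OR]: union of children's cut sets → 4 cut set(s).
Backup hoist down [AND]: one cut set from each child combined → 1 × 4 = 4 cut set(s).
Local branch down [OR]: union of children's cut sets → 7 cut set(s).
Dam spillway gate fails to open [AND]: one cut set from each child combined → 2 × 7 = 14 cut set(s).

14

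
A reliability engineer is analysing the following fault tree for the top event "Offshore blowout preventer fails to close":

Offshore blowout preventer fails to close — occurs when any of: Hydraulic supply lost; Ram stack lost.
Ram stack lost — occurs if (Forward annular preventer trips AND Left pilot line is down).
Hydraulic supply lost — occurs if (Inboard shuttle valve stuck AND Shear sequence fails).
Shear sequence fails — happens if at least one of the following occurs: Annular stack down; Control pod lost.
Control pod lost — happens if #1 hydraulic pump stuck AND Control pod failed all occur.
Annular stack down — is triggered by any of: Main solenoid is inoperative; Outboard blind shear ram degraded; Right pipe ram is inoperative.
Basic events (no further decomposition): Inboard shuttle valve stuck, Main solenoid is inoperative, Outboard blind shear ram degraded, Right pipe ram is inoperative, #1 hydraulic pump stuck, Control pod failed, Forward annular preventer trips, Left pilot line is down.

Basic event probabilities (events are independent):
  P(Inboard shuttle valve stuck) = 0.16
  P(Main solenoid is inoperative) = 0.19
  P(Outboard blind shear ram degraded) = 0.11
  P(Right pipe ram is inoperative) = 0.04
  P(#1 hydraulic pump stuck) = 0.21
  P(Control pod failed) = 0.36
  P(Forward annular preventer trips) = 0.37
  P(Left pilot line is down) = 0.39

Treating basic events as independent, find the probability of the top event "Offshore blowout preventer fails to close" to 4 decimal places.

P(Annular stack down) [OR] = 1 − (1−0.19) × (1−0.11) × (1−0.04) = 0.307936
P(Control pod lost) [AND] = 0.21 × 0.36 = 0.075600
P(Shear sequence fails) [OR] = 1 − (1−0.307936) × (1−0.075600) = 0.360256
P(Hydraulic supply lost) [AND] = 0.16 × 0.360256 = 0.057641
P(Ram stack lost) [AND] = 0.37 × 0.39 = 0.144300
P(Offshore blowout preventer fails to close) [OR] = 1 − (1−0.057641) × (1−0.144300) = 0.193623
Rounded to 4 decimal places: P(Offshore blowout preventer fails to close) ≈ 0.1936.

0.1936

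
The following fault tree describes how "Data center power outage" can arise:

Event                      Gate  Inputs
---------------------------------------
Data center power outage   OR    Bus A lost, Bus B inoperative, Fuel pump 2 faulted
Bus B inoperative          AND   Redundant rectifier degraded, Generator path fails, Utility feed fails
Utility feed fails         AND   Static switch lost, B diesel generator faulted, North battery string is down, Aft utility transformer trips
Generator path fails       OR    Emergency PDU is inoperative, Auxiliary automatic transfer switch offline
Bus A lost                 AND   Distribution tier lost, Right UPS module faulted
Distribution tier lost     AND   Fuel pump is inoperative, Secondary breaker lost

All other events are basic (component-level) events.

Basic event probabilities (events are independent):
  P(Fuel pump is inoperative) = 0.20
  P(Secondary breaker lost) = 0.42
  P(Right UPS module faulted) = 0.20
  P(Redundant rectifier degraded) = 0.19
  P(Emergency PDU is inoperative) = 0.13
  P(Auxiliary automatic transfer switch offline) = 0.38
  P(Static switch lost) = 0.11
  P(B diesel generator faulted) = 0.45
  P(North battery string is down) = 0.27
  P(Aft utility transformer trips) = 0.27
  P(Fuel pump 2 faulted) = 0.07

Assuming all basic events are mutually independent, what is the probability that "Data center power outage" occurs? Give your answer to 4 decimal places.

0.0859

P(Distribution tier lost) [AND] = 0.20 × 0.42 = 0.084000
P(Bus A lost) [AND] = 0.084000 × 0.20 = 0.016800
P(Generator path fails) [OR] = 1 − (1−0.13) × (1−0.38) = 0.460600
P(Utility feed fails) [AND] = 0.11 × 0.45 × 0.27 × 0.27 = 0.003609
P(Bus B inoperative) [AND] = 0.19 × 0.460600 × 0.003609 = 0.000316
P(Data center power outage) [OR] = 1 − (1−0.016800) × (1−0.000316) × (1−0.07) = 0.085913
Rounded to 4 decimal places: P(Data center power outage) ≈ 0.0859.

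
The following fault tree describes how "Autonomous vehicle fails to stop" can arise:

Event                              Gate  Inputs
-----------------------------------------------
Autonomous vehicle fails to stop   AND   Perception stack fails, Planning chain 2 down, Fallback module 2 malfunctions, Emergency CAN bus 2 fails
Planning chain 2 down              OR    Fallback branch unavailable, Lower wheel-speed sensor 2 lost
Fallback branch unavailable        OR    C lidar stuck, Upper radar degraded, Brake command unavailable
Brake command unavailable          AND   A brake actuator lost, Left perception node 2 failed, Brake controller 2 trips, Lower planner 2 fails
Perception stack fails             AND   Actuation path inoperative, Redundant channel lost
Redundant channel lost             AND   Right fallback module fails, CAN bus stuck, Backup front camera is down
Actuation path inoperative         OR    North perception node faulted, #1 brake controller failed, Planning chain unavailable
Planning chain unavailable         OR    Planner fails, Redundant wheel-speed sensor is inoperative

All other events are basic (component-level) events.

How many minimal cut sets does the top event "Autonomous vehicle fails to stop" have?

16

Planning chain unavailable [OR]: union of children's cut sets → 2 cut set(s).
Actuation path inoperative [OR]: union of children's cut sets → 4 cut set(s).
Redundant channel lost [AND]: one cut set from each child combined → 1 × 1 × 1 = 1 cut set(s).
Perception stack fails [AND]: one cut set from each child combined → 4 × 1 = 4 cut set(s).
Brake command unavailable [AND]: one cut set from each child combined → 1 × 1 × 1 × 1 = 1 cut set(s).
Fallback branch unavailable [OR]: union of children's cut sets → 3 cut set(s).
Planning chain 2 down [OR]: union of children's cut sets → 4 cut set(s).
Autonomous vehicle fails to stop [AND]: one cut set from each child combined → 4 × 4 × 1 × 1 = 16 cut set(s).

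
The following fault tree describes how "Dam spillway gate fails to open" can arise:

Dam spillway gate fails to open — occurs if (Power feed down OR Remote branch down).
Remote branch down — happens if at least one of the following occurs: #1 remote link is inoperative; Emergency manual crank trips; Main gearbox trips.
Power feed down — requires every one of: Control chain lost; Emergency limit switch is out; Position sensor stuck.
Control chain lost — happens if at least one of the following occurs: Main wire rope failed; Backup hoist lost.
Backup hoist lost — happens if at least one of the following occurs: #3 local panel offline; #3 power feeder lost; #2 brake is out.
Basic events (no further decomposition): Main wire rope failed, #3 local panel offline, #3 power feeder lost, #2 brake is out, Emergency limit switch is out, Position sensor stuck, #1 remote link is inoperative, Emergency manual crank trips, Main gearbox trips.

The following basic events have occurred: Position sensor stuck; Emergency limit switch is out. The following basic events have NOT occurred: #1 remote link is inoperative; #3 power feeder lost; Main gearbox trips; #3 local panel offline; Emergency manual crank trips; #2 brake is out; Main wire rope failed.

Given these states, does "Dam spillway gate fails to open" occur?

Backup hoist lost [OR]: #3 local panel offline=not, #3 power feeder lost=not, #2 brake is out=not → no input occurs → does not occur.
Control chain lost [OR]: Main wire rope failed=not, Backup hoist lost=not → no input occurs → does not occur.
Power feed down [AND]: Control chain lost=not, Emergency limit switch is out=occurs, Position sensor stuck=occurs → not all inputs occur → does not occur.
Remote branch down [OR]: #1 remote link is inoperative=not, Emergency manual crank trips=not, Main gearbox trips=not → no input occurs → does not occur.
Dam spillway gate fails to open [OR]: Power feed down=not, Remote branch down=not → no input occurs → does not occur.

No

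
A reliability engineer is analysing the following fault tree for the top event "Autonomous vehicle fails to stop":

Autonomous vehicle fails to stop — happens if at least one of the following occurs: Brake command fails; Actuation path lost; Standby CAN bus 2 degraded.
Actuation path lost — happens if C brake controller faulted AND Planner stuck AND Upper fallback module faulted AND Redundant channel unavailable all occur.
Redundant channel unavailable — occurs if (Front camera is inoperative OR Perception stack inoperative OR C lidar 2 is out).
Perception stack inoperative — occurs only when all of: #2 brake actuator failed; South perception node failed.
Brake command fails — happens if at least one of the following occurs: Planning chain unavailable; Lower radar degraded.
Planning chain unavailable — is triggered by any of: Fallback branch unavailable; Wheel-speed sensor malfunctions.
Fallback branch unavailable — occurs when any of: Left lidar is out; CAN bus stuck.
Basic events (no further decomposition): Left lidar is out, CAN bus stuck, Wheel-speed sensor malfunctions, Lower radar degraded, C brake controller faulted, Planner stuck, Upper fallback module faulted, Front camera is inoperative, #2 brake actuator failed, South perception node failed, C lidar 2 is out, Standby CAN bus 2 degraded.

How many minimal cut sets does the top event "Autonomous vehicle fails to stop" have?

8

Fallback branch unavailable [OR]: union of children's cut sets → 2 cut set(s).
Planning chain unavailable [OR]: union of children's cut sets → 3 cut set(s).
Brake command fails [OR]: union of children's cut sets → 4 cut set(s).
Perception stack inoperative [AND]: one cut set from each child combined → 1 × 1 = 1 cut set(s).
Redundant channel unavailable [OR]: union of children's cut sets → 3 cut set(s).
Actuation path lost [AND]: one cut set from each child combined → 1 × 1 × 1 × 3 = 3 cut set(s).
Autonomous vehicle fails to stop [OR]: union of children's cut sets → 8 cut set(s).
Minimal cut sets: {Left lidar is out}; {CAN bus stuck}; {Wheel-speed sensor malfunctions}; {Lower radar degraded}; {C brake controller faulted, Front camera is inoperative, Planner stuck, Upper fallback module faulted}; {#2 brake actuator failed, C brake controller faulted, Planner stuck, South perception node failed, Upper fallback module faulted}; {C brake controller faulted, C lidar 2 is out, Planner stuck, Upper fallback module faulted}; {Standby CAN bus 2 degraded}.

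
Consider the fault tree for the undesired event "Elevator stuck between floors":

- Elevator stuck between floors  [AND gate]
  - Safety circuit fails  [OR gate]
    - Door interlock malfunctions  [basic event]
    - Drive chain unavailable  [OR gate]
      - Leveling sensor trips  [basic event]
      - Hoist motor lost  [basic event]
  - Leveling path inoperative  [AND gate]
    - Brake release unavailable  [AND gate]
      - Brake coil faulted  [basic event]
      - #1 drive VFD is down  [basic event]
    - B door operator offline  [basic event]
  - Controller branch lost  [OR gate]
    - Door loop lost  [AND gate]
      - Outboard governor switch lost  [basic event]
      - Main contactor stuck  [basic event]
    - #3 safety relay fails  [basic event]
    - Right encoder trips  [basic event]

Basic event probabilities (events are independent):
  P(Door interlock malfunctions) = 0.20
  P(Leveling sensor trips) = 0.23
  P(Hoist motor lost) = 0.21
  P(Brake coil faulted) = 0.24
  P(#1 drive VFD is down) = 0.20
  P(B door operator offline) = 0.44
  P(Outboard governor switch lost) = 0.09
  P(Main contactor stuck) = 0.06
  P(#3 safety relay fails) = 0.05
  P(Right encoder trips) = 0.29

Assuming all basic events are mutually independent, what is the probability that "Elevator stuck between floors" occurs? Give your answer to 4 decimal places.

P(Drive chain unavailable) [OR] = 1 − (1−0.23) × (1−0.21) = 0.391700
P(Safety circuit fails) [OR] = 1 − (1−0.20) × (1−0.391700) = 0.513360
P(Brake release unavailable) [AND] = 0.24 × 0.20 = 0.048000
P(Leveling path inoperative) [AND] = 0.048000 × 0.44 = 0.021120
P(Door loop lost) [AND] = 0.09 × 0.06 = 0.005400
P(Controller branch lost) [OR] = 1 − (1−0.005400) × (1−0.05) × (1−0.29) = 0.329142
P(Elevator stuck between floors) [AND] = 0.513360 × 0.021120 × 0.329142 = 0.003569
Rounded to 4 decimal places: P(Elevator stuck between floors) ≈ 0.0036.

0.0036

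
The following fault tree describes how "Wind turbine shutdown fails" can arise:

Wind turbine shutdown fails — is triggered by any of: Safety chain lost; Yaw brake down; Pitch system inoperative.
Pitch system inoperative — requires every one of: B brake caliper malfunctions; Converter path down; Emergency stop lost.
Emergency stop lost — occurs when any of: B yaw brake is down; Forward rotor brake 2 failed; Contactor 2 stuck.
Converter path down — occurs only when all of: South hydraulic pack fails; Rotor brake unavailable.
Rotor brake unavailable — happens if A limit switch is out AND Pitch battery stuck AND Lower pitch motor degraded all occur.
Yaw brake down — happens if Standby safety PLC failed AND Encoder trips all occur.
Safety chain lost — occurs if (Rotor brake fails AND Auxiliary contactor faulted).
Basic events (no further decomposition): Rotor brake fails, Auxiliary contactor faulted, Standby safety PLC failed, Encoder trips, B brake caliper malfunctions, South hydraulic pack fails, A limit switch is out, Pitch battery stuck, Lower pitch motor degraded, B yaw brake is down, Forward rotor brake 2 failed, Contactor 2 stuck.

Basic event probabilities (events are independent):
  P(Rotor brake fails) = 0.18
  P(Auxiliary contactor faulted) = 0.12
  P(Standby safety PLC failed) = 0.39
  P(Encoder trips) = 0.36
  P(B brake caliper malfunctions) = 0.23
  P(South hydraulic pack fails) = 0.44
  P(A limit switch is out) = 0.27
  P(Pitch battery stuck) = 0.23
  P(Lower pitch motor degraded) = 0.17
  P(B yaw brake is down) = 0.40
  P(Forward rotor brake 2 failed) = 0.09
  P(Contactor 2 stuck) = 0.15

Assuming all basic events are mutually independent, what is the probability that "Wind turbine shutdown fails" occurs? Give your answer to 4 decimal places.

0.1594

P(Safety chain lost) [AND] = 0.18 × 0.12 = 0.021600
P(Yaw brake down) [AND] = 0.39 × 0.36 = 0.140400
P(Rotor brake unavailable) [AND] = 0.27 × 0.23 × 0.17 = 0.010557
P(Converter path down) [AND] = 0.44 × 0.010557 = 0.004645
P(Emergency stop lost) [OR] = 1 − (1−0.40) × (1−0.09) × (1−0.15) = 0.535900
P(Pitch system inoperative) [AND] = 0.23 × 0.004645 × 0.535900 = 0.000573
P(Wind turbine shutdown fails) [OR] = 1 − (1−0.021600) × (1−0.140400) × (1−0.000573) = 0.159449
Rounded to 4 decimal places: P(Wind turbine shutdown fails) ≈ 0.1594.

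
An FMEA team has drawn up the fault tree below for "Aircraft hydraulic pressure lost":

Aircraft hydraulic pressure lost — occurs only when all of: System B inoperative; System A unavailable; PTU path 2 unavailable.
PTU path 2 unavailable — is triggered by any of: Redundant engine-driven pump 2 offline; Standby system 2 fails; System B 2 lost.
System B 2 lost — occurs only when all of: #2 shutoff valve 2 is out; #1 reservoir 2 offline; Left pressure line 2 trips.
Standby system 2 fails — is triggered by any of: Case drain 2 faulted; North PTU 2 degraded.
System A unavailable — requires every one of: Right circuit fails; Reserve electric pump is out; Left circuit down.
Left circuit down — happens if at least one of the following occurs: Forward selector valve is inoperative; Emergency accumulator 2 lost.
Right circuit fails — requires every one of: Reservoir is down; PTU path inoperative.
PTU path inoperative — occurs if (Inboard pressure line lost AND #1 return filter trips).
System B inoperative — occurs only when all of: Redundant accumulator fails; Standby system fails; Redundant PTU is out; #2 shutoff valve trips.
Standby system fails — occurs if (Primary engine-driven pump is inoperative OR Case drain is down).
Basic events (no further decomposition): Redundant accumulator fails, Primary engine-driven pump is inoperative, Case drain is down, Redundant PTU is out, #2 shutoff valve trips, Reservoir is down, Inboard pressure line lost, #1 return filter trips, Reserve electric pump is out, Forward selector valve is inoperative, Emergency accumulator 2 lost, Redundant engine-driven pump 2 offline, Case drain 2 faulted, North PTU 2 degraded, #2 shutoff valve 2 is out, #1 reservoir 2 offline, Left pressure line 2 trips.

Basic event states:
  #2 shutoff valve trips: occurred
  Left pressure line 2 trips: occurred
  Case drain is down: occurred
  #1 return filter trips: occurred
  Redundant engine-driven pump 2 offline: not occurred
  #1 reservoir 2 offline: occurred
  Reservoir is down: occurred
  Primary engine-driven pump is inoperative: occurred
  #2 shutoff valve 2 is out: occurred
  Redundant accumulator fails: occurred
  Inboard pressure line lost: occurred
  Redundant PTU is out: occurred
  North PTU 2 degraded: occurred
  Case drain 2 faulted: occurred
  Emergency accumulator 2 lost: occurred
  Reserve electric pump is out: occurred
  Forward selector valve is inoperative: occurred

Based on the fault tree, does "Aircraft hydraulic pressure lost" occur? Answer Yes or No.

Yes

Standby system fails [OR]: Primary engine-driven pump is inoperative=occurs, Case drain is down=occurs → at least one input occurs → occurs.
System B inoperative [AND]: Redundant accumulator fails=occurs, Standby system fails=occurs, Redundant PTU is out=occurs, #2 shutoff valve trips=occurs → all inputs occur → occurs.
PTU path inoperative [AND]: Inboard pressure line lost=occurs, #1 return filter trips=occurs → all inputs occur → occurs.
Right circuit fails [AND]: Reservoir is down=occurs, PTU path inoperative=occurs → all inputs occur → occurs.
Left circuit down [OR]: Forward selector valve is inoperative=occurs, Emergency accumulator 2 lost=occurs → at least one input occurs → occurs.
System A unavailable [AND]: Right circuit fails=occurs, Reserve electric pump is out=occurs, Left circuit down=occurs → all inputs occur → occurs.
Standby system 2 fails [OR]: Case drain 2 faulted=occurs, North PTU 2 degraded=occurs → at least one input occurs → occurs.
System B 2 lost [AND]: #2 shutoff valve 2 is out=occurs, #1 reservoir 2 offline=occurs, Left pressure line 2 trips=occurs → all inputs occur → occurs.
PTU path 2 unavailable [OR]: Redundant engine-driven pump 2 offline=not, Standby system 2 fails=occurs, System B 2 lost=occurs → at least one input occurs → occurs.
Aircraft hydraulic pressure lost [AND]: System B inoperative=occurs, System A unavailable=occurs, PTU path 2 unavailable=occurs → all inputs occur → occurs.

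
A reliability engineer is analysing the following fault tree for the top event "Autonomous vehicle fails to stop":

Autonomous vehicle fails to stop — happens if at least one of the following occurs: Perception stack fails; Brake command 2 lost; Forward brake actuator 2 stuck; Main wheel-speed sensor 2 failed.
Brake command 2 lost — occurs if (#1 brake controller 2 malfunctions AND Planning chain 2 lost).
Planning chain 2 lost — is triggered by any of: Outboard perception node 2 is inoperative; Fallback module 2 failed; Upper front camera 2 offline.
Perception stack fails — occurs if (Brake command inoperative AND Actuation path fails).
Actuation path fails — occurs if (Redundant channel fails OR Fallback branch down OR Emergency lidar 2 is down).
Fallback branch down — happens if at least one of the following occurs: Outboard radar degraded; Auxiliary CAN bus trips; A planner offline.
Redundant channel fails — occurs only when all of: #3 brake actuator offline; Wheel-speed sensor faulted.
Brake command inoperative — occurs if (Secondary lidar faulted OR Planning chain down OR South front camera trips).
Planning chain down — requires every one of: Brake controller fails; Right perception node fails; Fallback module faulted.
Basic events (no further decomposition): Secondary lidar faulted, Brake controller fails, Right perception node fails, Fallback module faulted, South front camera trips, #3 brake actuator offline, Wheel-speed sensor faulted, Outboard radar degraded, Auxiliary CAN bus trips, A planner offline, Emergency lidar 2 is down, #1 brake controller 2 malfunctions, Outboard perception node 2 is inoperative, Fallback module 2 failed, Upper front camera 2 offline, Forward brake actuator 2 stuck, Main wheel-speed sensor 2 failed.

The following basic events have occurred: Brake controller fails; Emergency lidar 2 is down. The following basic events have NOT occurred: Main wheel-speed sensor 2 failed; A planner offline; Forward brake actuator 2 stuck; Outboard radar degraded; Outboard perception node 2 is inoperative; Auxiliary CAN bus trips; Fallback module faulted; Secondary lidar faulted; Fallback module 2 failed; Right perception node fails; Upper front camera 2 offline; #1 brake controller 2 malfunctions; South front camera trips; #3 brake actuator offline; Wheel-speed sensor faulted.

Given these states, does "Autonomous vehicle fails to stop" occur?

Planning chain down [AND]: Brake controller fails=occurs, Right perception node fails=not, Fallback module faulted=not → not all inputs occur → does not occur.
Brake command inoperative [OR]: Secondary lidar faulted=not, Planning chain down=not, South front camera trips=not → no input occurs → does not occur.
Redundant channel fails [AND]: #3 brake actuator offline=not, Wheel-speed sensor faulted=not → not all inputs occur → does not occur.
Fallback branch down [OR]: Outboard radar degraded=not, Auxiliary CAN bus trips=not, A planner offline=not → no input occurs → does not occur.
Actuation path fails [OR]: Redundant channel fails=not, Fallback branch down=not, Emergency lidar 2 is down=occurs → at least one input occurs → occurs.
Perception stack fails [AND]: Brake command inoperative=not, Actuation path fails=occurs → not all inputs occur → does not occur.
Planning chain 2 lost [OR]: Outboard perception node 2 is inoperative=not, Fallback module 2 failed=not, Upper front camera 2 offline=not → no input occurs → does not occur.
Brake command 2 lost [AND]: #1 brake controller 2 malfunctions=not, Planning chain 2 lost=not → not all inputs occur → does not occur.
Autonomous vehicle fails to stop [OR]: Perception stack fails=not, Brake command 2 lost=not, Forward brake actuator 2 stuck=not, Main wheel-speed sensor 2 failed=not → no input occurs → does not occur.

No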